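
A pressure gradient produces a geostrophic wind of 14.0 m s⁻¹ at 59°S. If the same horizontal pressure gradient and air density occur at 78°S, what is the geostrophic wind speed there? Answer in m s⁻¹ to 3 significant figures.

12.3 m s⁻¹

With the same pressure gradient and density, V_g ∝ 1/f ∝ 1/sin φ.
V₂ = V₁ · sin φ₁ / sin φ₂ = 14.0 × sin 59° / sin 78°
V₂ = 14.0 × 0.8572/0.9781 = 12.3 m s⁻¹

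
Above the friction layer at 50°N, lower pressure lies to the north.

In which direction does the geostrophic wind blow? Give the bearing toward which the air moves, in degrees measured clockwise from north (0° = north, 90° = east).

The pressure-gradient force points toward the north (bearing 000°).
Geostrophic balance: in the Northern Hemisphere the Coriolis force deflects motion to the right, so the geostrophic wind blows 90° to the right of the pressure-gradient force (low pressure on the left).
Rotating 000° by 90° clockwise gives 090° — the wind blows toward the east.

090°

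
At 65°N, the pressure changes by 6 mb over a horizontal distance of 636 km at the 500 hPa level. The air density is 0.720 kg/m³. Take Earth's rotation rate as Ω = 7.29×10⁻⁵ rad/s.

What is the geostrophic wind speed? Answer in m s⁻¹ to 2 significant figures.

9.9 m s⁻¹

Coriolis parameter at 65°N:
f = 2Ω sin φ = 2 × 7.29×10⁻⁵ × sin 65° = 1.32×10⁻⁴ s⁻¹
Pressure gradient: |∂P/∂n| = 600 Pa / 636000 m = 9.43×10⁻⁴ Pa/m
Geostrophic balance (pressure-gradient force = Coriolis force):
V_g = (1/(fρ)) |∂P/∂n| = 9.43×10⁻⁴ / (1.32×10⁻⁴ × 0.720) = 9.92 m/s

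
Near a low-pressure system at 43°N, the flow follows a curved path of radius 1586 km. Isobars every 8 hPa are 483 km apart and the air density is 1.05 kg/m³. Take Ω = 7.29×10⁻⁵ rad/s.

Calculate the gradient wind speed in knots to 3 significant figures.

Coriolis parameter at 43°N:
f = 2Ω sin φ = 2 × 7.29×10⁻⁵ × sin 43° = 9.94×10⁻⁵ s⁻¹
Pressure gradient: |∂P/∂n| = 800 Pa / 483000 m = 1.66×10⁻³ Pa/m
Geostrophic speed: V_g = |∂P/∂n|/(fρ) = 1.66×10⁻³/(9.94×10⁻⁵ × 1.05) = 15.9 m/s
Around a low, centrifugal force acts outward with Coriolis, so pressure-gradient force balances both:
(1/ρ)|∂P/∂n| = fV + V²/R  →  V² + fR·V − fR·V_g = 0
With fR = 9.94×10⁻⁵ × 1586×10³ m = 158 m/s:
V = [−fR + √((fR)² + 4 fR V_g)]/2 = [−158 + √(158² + 4×158×15.9)]/2 = 14.5 m/s
Subgeostrophic (V < V_g = 15.9 m/s), as expected around a low.
Converting: 14.5 m/s × 1.944 = 28.2 knots

28.2 knots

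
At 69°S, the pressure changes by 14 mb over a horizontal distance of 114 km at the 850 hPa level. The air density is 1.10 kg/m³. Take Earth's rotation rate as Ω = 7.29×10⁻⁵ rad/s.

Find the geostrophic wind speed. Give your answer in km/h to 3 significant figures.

295 km/h

Coriolis parameter at 69°S:
f = 2Ω sin φ = 2 × 7.29×10⁻⁵ × sin 69° = 1.36×10⁻⁴ s⁻¹
Pressure gradient: |∂P/∂n| = 1400 Pa / 114000 m = 1.23×10⁻² Pa/m
Geostrophic balance (pressure-gradient force = Coriolis force):
V_g = (1/(fρ)) |∂P/∂n| = 1.23×10⁻² / (1.36×10⁻⁴ × 1.10) = 82.0 m/s
Converting: 82.0 m/s × 3.6 = 295 km/h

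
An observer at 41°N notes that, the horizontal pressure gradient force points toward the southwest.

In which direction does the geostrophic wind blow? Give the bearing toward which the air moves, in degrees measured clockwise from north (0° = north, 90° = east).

The pressure-gradient force points toward the southwest (bearing 225°).
Geostrophic balance: in the Northern Hemisphere the Coriolis force deflects motion to the right, so the geostrophic wind blows 90° to the right of the pressure-gradient force (low pressure on the left).
Rotating 225° by 90° clockwise gives 315° — the wind blows toward the northwest.

315°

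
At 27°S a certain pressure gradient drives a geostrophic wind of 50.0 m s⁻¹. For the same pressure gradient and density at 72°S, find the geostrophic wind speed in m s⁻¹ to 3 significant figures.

23.9 m s⁻¹

With the same pressure gradient and density, V_g ∝ 1/f ∝ 1/sin φ.
V₂ = V₁ · sin φ₁ / sin φ₂ = 50.0 × sin 27° / sin 72°
V₂ = 50.0 × 0.4540/0.9511 = 23.9 m s⁻¹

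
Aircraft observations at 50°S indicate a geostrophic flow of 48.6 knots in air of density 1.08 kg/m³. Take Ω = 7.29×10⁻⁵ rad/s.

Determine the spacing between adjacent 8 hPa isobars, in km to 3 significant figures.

265 km

Coriolis parameter at 50°S:
f = 2Ω sin φ = 2 × 7.29×10⁻⁵ × sin 50° = 1.12×10⁻⁴ s⁻¹
Wind speed in SI: 48.6 knots = 25.0 m/s
Geostrophic balance rearranged: |∂P/∂n| = f ρ V_g
|∂P/∂n| = 1.12×10⁻⁴ × 1.08 × 25.0 = 3.02×10⁻³ Pa/m
Isobar spacing: Δn = ΔP/|∂P/∂n| = 800 Pa / 3.02×10⁻³ Pa/m = 265265 m ≈ 265 km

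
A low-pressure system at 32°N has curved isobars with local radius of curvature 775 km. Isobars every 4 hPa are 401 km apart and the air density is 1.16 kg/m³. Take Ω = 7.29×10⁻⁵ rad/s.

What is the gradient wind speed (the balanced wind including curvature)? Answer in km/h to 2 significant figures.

Coriolis parameter at 32°N:
f = 2Ω sin φ = 2 × 7.29×10⁻⁵ × sin 32° = 7.73×10⁻⁵ s⁻¹
Pressure gradient: |∂P/∂n| = 400 Pa / 401000 m = 9.98×10⁻⁴ Pa/m
Geostrophic speed: V_g = |∂P/∂n|/(fρ) = 9.98×10⁻⁴/(7.73×10⁻⁵ × 1.16) = 11.1 m/s
Around a low, centrifugal force acts outward with Coriolis, so pressure-gradient force balances both:
(1/ρ)|∂P/∂n| = fV + V²/R  →  V² + fR·V − fR·V_g = 0
With fR = 7.73×10⁻⁵ × 775×10³ m = 59.9 m/s:
V = [−fR + √((fR)² + 4 fR V_g)]/2 = [−59.9 + √(59.9² + 4×59.9×11.1)]/2 = 9.59 m/s
Subgeostrophic (V < V_g = 11.1 m/s), as expected around a low.
Converting: 9.59 m/s × 3.6 = 35 km/h

35 km/h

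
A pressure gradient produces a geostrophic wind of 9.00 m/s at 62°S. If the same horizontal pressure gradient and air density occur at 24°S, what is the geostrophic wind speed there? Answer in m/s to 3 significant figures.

With the same pressure gradient and density, V_g ∝ 1/f ∝ 1/sin φ.
V₂ = V₁ · sin φ₁ / sin φ₂ = 9.00 × sin 62° / sin 24°
V₂ = 9.00 × 0.8829/0.4067 = 19.5 m/s

19.5 m/s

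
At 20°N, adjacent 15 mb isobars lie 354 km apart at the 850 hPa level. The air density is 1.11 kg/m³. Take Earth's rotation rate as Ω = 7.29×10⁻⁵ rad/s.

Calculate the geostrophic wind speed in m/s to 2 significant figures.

Coriolis parameter at 20°N:
f = 2Ω sin φ = 2 × 7.29×10⁻⁵ × sin 20° = 4.99×10⁻⁵ s⁻¹
Pressure gradient: |∂P/∂n| = 1500 Pa / 354000 m = 4.24×10⁻³ Pa/m
Geostrophic balance (pressure-gradient force = Coriolis force):
V_g = (1/(fρ)) |∂P/∂n| = 4.24×10⁻³ / (4.99×10⁻⁵ × 1.11) = 76.6 m/s

77 m/s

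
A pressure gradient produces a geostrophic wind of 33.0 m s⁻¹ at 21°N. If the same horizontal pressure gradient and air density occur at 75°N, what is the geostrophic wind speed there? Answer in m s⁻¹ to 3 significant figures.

12.2 m s⁻¹

With the same pressure gradient and density, V_g ∝ 1/f ∝ 1/sin φ.
V₂ = V₁ · sin φ₁ / sin φ₂ = 33.0 × sin 21° / sin 75°
V₂ = 33.0 × 0.3584/0.9659 = 12.2 m s⁻¹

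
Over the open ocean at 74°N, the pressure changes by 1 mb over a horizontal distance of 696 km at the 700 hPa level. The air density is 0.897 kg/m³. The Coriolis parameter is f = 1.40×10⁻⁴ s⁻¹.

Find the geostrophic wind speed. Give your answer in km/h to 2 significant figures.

4.1 km/h

Pressure gradient: |∂P/∂n| = 100 Pa / 696000 m = 1.44×10⁻⁴ Pa/m
Geostrophic balance (pressure-gradient force = Coriolis force):
V_g = (1/(fρ)) |∂P/∂n| = 1.44×10⁻⁴ / (1.40×10⁻⁴ × 0.897) = 1.14 m/s
Converting: 1.14 m/s × 3.6 = 4.1 km/h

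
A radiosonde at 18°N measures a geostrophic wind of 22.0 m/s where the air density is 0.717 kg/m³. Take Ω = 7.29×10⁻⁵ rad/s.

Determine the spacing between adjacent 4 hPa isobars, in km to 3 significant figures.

563 km

Coriolis parameter at 18°N:
f = 2Ω sin φ = 2 × 7.29×10⁻⁵ × sin 18° = 4.51×10⁻⁵ s⁻¹
Geostrophic balance rearranged: |∂P/∂n| = f ρ V_g
|∂P/∂n| = 4.51×10⁻⁵ × 0.717 × 22.0 = 7.11×10⁻⁴ Pa/m
Isobar spacing: Δn = ΔP/|∂P/∂n| = 400 Pa / 7.11×10⁻⁴ Pa/m = 562831 m ≈ 563 km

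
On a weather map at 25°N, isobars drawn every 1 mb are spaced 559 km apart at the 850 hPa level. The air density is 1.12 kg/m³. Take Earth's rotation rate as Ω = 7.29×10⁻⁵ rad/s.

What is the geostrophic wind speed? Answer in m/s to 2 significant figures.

Coriolis parameter at 25°N:
f = 2Ω sin φ = 2 × 7.29×10⁻⁵ × sin 25° = 6.16×10⁻⁵ s⁻¹
Pressure gradient: |∂P/∂n| = 100 Pa / 559000 m = 1.79×10⁻⁴ Pa/m
Geostrophic balance (pressure-gradient force = Coriolis force):
V_g = (1/(fρ)) |∂P/∂n| = 1.79×10⁻⁴ / (6.16×10⁻⁵ × 1.12) = 2.59 m/s

2.6 m/s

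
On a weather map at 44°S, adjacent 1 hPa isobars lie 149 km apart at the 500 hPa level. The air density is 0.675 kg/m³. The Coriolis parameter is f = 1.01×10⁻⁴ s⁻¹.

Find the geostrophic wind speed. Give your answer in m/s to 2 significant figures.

9.8 m/s

Pressure gradient: |∂P/∂n| = 100 Pa / 149000 m = 6.71×10⁻⁴ Pa/m
Geostrophic balance (pressure-gradient force = Coriolis force):
V_g = (1/(fρ)) |∂P/∂n| = 6.71×10⁻⁴ / (1.01×10⁻⁴ × 0.675) = 9.84 m/s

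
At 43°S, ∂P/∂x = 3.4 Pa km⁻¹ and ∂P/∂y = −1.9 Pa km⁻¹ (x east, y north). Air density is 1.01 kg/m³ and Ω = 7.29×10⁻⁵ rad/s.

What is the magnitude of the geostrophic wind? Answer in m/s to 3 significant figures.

Coriolis parameter at 43°S:
f = 2Ω sin φ = 2 × 7.29×10⁻⁵ × sin 43° = 9.94×10⁻⁵ s⁻¹
In the Southern Hemisphere f is negative: f = −9.94×10⁻⁵ s⁻¹.
Component geostrophic relations (x east, y north):
u_g = −(1/(fρ)) ∂P/∂y,  v_g = (1/(fρ)) ∂P/∂x
u_g = −(−1.9×10⁻³)/(−9.94×10⁻⁵ × 1.01) = −18.9 m/s;  v_g = (3.4×10⁻³)/(−9.94×10⁻⁵ × 1.01) = −33.9 m/s
|V_g| = √(u_g² + v_g²) = 38.8 m/s

38.8 m/s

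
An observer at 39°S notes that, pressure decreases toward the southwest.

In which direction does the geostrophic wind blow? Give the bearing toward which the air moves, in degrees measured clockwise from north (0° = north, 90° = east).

135°

The pressure-gradient force points toward the southwest (bearing 225°).
Geostrophic balance: in the Southern Hemisphere the Coriolis force deflects motion to the left, so the geostrophic wind blows 90° to the left of the pressure-gradient force (low pressure on the right).
Rotating 225° by 90° counterclockwise gives 135° — the wind blows toward the southeast.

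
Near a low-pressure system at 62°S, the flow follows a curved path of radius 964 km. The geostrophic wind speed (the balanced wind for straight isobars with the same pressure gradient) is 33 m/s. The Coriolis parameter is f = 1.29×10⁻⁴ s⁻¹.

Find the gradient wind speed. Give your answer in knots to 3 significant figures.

Around a low, centrifugal force acts outward with Coriolis, so pressure-gradient force balances both:
(1/ρ)|∂P/∂n| = fV + V²/R  →  V² + fR·V − fR·V_g = 0
With fR = 1.29×10⁻⁴ × 964×10³ m = 124 m/s:
V = [−fR + √((fR)² + 4 fR V_g)]/2 = [−124 + √(124² + 4×124×33)]/2 = 27.1 m/s
Subgeostrophic (V < V_g = 33 m/s), as expected around a low.
Converting: 27.1 m/s × 1.944 = 52.7 knots

52.7 knots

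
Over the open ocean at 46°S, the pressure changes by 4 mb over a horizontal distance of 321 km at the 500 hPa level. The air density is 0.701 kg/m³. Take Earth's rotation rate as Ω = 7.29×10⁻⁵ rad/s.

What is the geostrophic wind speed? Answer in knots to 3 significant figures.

Coriolis parameter at 46°S:
f = 2Ω sin φ = 2 × 7.29×10⁻⁵ × sin 46° = 1.05×10⁻⁴ s⁻¹
Pressure gradient: |∂P/∂n| = 400 Pa / 321000 m = 1.25×10⁻³ Pa/m
Geostrophic balance (pressure-gradient force = Coriolis force):
V_g = (1/(fρ)) |∂P/∂n| = 1.25×10⁻³ / (1.05×10⁻⁴ × 0.701) = 16.9 m/s
Converting: 16.9 m/s × 1.944 = 32.9 knots

32.9 knots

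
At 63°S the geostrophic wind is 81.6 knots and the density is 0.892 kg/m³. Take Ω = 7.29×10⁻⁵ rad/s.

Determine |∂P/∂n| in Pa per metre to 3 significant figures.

4.86×10⁻³ Pa/m

Coriolis parameter at 63°S:
f = 2Ω sin φ = 2 × 7.29×10⁻⁵ × sin 63° = 1.30×10⁻⁴ s⁻¹
Wind speed in SI: 81.6 knots = 42.0 m/s
Geostrophic balance rearranged: |∂P/∂n| = f ρ V_g
|∂P/∂n| = 1.30×10⁻⁴ × 0.892 × 42.0 = 4.86×10⁻³ Pa/m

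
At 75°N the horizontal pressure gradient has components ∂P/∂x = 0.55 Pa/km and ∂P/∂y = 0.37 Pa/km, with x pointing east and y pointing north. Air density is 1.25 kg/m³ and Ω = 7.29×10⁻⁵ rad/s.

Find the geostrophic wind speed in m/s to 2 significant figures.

Coriolis parameter at 75°N:
f = 2Ω sin φ = 2 × 7.29×10⁻⁵ × sin 75° = 1.41×10⁻⁴ s⁻¹
Component geostrophic relations (x east, y north):
u_g = −(1/(fρ)) ∂P/∂y,  v_g = (1/(fρ)) ∂P/∂x
u_g = −(0.37×10⁻³)/(1.41×10⁻⁴ × 1.25) = −2.10 m/s;  v_g = (0.55×10⁻³)/(1.41×10⁻⁴ × 1.25) = 3.12 m/s
|V_g| = √(u_g² + v_g²) = 3.77 m/s

3.8 m/s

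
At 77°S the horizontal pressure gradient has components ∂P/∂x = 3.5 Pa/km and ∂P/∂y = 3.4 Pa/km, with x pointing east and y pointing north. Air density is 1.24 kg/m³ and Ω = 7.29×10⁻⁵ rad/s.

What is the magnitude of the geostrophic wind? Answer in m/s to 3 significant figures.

27.7 m/s

Coriolis parameter at 77°S:
f = 2Ω sin φ = 2 × 7.29×10⁻⁵ × sin 77° = 1.42×10⁻⁴ s⁻¹
In the Southern Hemisphere f is negative: f = −1.42×10⁻⁴ s⁻¹.
Component geostrophic relations (x east, y north):
u_g = −(1/(fρ)) ∂P/∂y,  v_g = (1/(fρ)) ∂P/∂x
u_g = −(3.4×10⁻³)/(−1.42×10⁻⁴ × 1.24) = 19.3 m/s;  v_g = (3.5×10⁻³)/(−1.42×10⁻⁴ × 1.24) = −19.9 m/s
|V_g| = √(u_g² + v_g²) = 27.7 m/s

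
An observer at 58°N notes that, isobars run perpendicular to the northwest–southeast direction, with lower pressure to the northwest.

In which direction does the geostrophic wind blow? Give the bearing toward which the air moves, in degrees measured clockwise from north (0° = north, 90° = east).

045°

The pressure-gradient force points toward the northwest (bearing 315°).
Geostrophic balance: in the Northern Hemisphere the Coriolis force deflects motion to the right, so the geostrophic wind blows 90° to the right of the pressure-gradient force (low pressure on the left).
Rotating 315° by 90° clockwise gives 045° — the wind blows toward the northeast.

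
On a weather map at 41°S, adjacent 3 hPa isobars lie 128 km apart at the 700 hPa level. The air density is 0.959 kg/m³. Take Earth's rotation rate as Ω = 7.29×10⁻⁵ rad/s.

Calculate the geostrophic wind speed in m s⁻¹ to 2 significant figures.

Coriolis parameter at 41°S:
f = 2Ω sin φ = 2 × 7.29×10⁻⁵ × sin 41° = 9.57×10⁻⁵ s⁻¹
Pressure gradient: |∂P/∂n| = 300 Pa / 128000 m = 2.34×10⁻³ Pa/m
Geostrophic balance (pressure-gradient force = Coriolis force):
V_g = (1/(fρ)) |∂P/∂n| = 2.34×10⁻³ / (9.57×10⁻⁵ × 0.959) = 25.6 m/s

26 m s⁻¹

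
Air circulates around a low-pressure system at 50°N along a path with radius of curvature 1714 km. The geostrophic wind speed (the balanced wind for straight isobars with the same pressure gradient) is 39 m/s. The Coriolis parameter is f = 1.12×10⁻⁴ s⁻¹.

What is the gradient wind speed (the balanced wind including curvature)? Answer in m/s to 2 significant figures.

Around a low, centrifugal force acts outward with Coriolis, so pressure-gradient force balances both:
(1/ρ)|∂P/∂n| = fV + V²/R  →  V² + fR·V − fR·V_g = 0
With fR = 1.12×10⁻⁴ × 1714×10³ m = 192 m/s:
V = [−fR + √((fR)² + 4 fR V_g)]/2 = [−192 + √(192² + 4×192×39)]/2 = 33.2 m/s
Subgeostrophic (V < V_g = 39 m/s), as expected around a low.

33 m/s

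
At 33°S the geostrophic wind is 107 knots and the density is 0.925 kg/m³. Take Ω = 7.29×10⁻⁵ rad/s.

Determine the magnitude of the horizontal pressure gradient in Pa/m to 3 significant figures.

4.04×10⁻³ Pa/m

Coriolis parameter at 33°S:
f = 2Ω sin φ = 2 × 7.29×10⁻⁵ × sin 33° = 7.94×10⁻⁵ s⁻¹
Wind speed in SI: 107 knots = 55.0 m/s
Geostrophic balance rearranged: |∂P/∂n| = f ρ V_g
|∂P/∂n| = 7.94×10⁻⁵ × 0.925 × 55.0 = 4.04×10⁻³ Pa/m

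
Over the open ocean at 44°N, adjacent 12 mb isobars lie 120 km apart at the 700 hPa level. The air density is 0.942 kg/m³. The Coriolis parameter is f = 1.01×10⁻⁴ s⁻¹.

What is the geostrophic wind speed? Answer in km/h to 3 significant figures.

Pressure gradient: |∂P/∂n| = 1200 Pa / 120000 m = 1.00×10⁻² Pa/m
Geostrophic balance (pressure-gradient force = Coriolis force):
V_g = (1/(fρ)) |∂P/∂n| = 1.00×10⁻² / (1.01×10⁻⁴ × 0.942) = 105 m/s
Converting: 105 m/s × 3.6 = 378 km/h

378 km/h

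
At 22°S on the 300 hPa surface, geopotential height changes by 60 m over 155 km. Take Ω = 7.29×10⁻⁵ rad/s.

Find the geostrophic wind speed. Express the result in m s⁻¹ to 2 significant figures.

Coriolis parameter at 22°S:
f = 2Ω sin φ = 2 × 7.29×10⁻⁵ × sin 22° = 5.46×10⁻⁵ s⁻¹
Height gradient: |∂Z/∂n| = 60 m / 155000 m = 3.87×10⁻⁴
On a pressure surface, geostrophic balance gives V_g = (g/f)|∂Z/∂n|:
V_g = 9.81 × 3.87×10⁻⁴ / 5.46×10⁻⁵ = 69.5 m/s

70 m s⁻¹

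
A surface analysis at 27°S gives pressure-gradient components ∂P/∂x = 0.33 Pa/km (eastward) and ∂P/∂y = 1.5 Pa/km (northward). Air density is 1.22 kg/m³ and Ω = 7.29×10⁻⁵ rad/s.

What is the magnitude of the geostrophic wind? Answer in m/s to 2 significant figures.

Coriolis parameter at 27°S:
f = 2Ω sin φ = 2 × 7.29×10⁻⁵ × sin 27° = 6.62×10⁻⁵ s⁻¹
In the Southern Hemisphere f is negative: f = −6.62×10⁻⁵ s⁻¹.
Component geostrophic relations (x east, y north):
u_g = −(1/(fρ)) ∂P/∂y,  v_g = (1/(fρ)) ∂P/∂x
u_g = −(1.5×10⁻³)/(−6.62×10⁻⁵ × 1.22) = 18.6 m/s;  v_g = (0.33×10⁻³)/(−6.62×10⁻⁵ × 1.22) = −4.09 m/s
|V_g| = √(u_g² + v_g²) = 19.0 m/s

19 m/s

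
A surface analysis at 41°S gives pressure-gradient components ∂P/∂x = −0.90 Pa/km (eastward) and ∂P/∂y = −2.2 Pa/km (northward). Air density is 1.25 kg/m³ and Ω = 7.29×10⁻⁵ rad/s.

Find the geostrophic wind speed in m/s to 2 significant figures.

20 m/s

Coriolis parameter at 41°S:
f = 2Ω sin φ = 2 × 7.29×10⁻⁵ × sin 41° = 9.57×10⁻⁵ s⁻¹
In the Southern Hemisphere f is negative: f = −9.57×10⁻⁵ s⁻¹.
Component geostrophic relations (x east, y north):
u_g = −(1/(fρ)) ∂P/∂y,  v_g = (1/(fρ)) ∂P/∂x
u_g = −(−2.2×10⁻³)/(−9.57×10⁻⁵ × 1.25) = −18.4 m/s;  v_g = (−0.90×10⁻³)/(−9.57×10⁻⁵ × 1.25) = 7.53 m/s
|V_g| = √(u_g² + v_g²) = 19.9 m/s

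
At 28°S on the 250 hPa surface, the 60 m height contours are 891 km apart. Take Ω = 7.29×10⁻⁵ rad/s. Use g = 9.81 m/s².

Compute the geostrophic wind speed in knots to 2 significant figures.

19 knots

Coriolis parameter at 28°S:
f = 2Ω sin φ = 2 × 7.29×10⁻⁵ × sin 28° = 6.84×10⁻⁵ s⁻¹
Height gradient: |∂Z/∂n| = 60 m / 891000 m = 6.73×10⁻⁵
On a pressure surface, geostrophic balance gives V_g = (g/f)|∂Z/∂n|:
V_g = 9.81 × 6.73×10⁻⁵ / 6.84×10⁻⁵ = 9.65 m/s
Converting: 9.65 m/s × 1.944 = 19 knots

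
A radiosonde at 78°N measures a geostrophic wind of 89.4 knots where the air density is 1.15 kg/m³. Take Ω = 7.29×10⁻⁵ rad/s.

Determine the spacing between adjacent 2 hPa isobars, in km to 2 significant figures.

Coriolis parameter at 78°N:
f = 2Ω sin φ = 2 × 7.29×10⁻⁵ × sin 78° = 1.43×10⁻⁴ s⁻¹
Wind speed in SI: 89.4 knots = 46.0 m/s
Geostrophic balance rearranged: |∂P/∂n| = f ρ V_g
|∂P/∂n| = 1.43×10⁻⁴ × 1.15 × 46.0 = 7.54×10⁻³ Pa/m
Isobar spacing: Δn = ΔP/|∂P/∂n| = 200 Pa / 7.54×10⁻³ Pa/m = 26515 m ≈ 27 km

27 km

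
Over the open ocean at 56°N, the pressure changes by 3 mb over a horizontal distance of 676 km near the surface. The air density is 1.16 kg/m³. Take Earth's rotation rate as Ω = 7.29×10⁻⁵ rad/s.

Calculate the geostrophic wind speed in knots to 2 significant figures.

Coriolis parameter at 56°N:
f = 2Ω sin φ = 2 × 7.29×10⁻⁵ × sin 56° = 1.21×10⁻⁴ s⁻¹
Pressure gradient: |∂P/∂n| = 300 Pa / 676000 m = 4.44×10⁻⁴ Pa/m
Geostrophic balance (pressure-gradient force = Coriolis force):
V_g = (1/(fρ)) |∂P/∂n| = 4.44×10⁻⁴ / (1.21×10⁻⁴ × 1.16) = 3.17 m/s
Converting: 3.17 m/s × 1.944 = 6.2 knots

6.2 knots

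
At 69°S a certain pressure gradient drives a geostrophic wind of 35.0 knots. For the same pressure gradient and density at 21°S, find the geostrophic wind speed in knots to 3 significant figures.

91.2 knots

With the same pressure gradient and density, V_g ∝ 1/f ∝ 1/sin φ.
V₂ = V₁ · sin φ₁ / sin φ₂ = 35.0 × sin 69° / sin 21°
V₂ = 35.0 × 0.9336/0.3584 = 91.2 knots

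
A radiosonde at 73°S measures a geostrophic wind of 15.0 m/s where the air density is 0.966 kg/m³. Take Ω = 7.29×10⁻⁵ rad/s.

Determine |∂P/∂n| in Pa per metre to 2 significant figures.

Coriolis parameter at 73°S:
f = 2Ω sin φ = 2 × 7.29×10⁻⁵ × sin 73° = 1.39×10⁻⁴ s⁻¹
Geostrophic balance rearranged: |∂P/∂n| = f ρ V_g
|∂P/∂n| = 1.39×10⁻⁴ × 0.966 × 15.0 = 2.02×10⁻³ Pa/m

2.0×10⁻³ Pa/m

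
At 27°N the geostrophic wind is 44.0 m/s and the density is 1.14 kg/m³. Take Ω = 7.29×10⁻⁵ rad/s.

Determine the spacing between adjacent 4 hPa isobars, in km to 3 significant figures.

Coriolis parameter at 27°N:
f = 2Ω sin φ = 2 × 7.29×10⁻⁵ × sin 27° = 6.62×10⁻⁵ s⁻¹
Geostrophic balance rearranged: |∂P/∂n| = f ρ V_g
|∂P/∂n| = 6.62×10⁻⁵ × 1.14 × 44.0 = 3.32×10⁻³ Pa/m
Isobar spacing: Δn = ΔP/|∂P/∂n| = 400 Pa / 3.32×10⁻³ Pa/m = 120475 m ≈ 120 km

120 km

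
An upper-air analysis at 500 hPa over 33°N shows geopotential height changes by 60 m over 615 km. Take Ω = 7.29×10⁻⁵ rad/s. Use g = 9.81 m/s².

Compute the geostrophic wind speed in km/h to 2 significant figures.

Coriolis parameter at 33°N:
f = 2Ω sin φ = 2 × 7.29×10⁻⁵ × sin 33° = 7.94×10⁻⁵ s⁻¹
Height gradient: |∂Z/∂n| = 60 m / 615000 m = 9.76×10⁻⁵
On a pressure surface, geostrophic balance gives V_g = (g/f)|∂Z/∂n|:
V_g = 9.81 × 9.76×10⁻⁵ / 7.94×10⁻⁵ = 12.1 m/s
Converting: 12.1 m/s × 3.6 = 43 km/h

43 km/h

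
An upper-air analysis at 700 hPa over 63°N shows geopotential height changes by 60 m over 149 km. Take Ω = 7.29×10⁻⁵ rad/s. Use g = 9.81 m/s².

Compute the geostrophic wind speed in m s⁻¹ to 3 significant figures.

Coriolis parameter at 63°N:
f = 2Ω sin φ = 2 × 7.29×10⁻⁵ × sin 63° = 1.30×10⁻⁴ s⁻¹
Height gradient: |∂Z/∂n| = 60 m / 149000 m = 4.03×10⁻⁴
On a pressure surface, geostrophic balance gives V_g = (g/f)|∂Z/∂n|:
V_g = 9.81 × 4.03×10⁻⁴ / 1.30×10⁻⁴ = 30.4 m/s

30.4 m s⁻¹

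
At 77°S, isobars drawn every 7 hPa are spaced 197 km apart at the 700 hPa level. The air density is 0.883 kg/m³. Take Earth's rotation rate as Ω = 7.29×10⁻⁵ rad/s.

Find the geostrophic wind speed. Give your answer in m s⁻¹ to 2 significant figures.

28 m s⁻¹

Coriolis parameter at 77°S:
f = 2Ω sin φ = 2 × 7.29×10⁻⁵ × sin 77° = 1.42×10⁻⁴ s⁻¹
Pressure gradient: |∂P/∂n| = 700 Pa / 197000 m = 3.55×10⁻³ Pa/m
Geostrophic balance (pressure-gradient force = Coriolis force):
V_g = (1/(fρ)) |∂P/∂n| = 3.55×10⁻³ / (1.42×10⁻⁴ × 0.883) = 28.3 m/s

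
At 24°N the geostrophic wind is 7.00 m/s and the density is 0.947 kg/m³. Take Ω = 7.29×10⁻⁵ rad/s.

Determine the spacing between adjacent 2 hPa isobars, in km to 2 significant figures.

Coriolis parameter at 24°N:
f = 2Ω sin φ = 2 × 7.29×10⁻⁵ × sin 24° = 5.93×10⁻⁵ s⁻¹
Geostrophic balance rearranged: |∂P/∂n| = f ρ V_g
|∂P/∂n| = 5.93×10⁻⁵ × 0.947 × 7.00 = 3.93×10⁻⁴ Pa/m
Isobar spacing: Δn = ΔP/|∂P/∂n| = 200 Pa / 3.93×10⁻⁴ Pa/m = 508758 m ≈ 510 km

510 km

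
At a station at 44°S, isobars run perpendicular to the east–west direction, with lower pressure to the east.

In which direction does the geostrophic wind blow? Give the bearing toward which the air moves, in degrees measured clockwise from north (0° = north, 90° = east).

000°

The pressure-gradient force points toward the east (bearing 090°).
Geostrophic balance: in the Southern Hemisphere the Coriolis force deflects motion to the left, so the geostrophic wind blows 90° to the left of the pressure-gradient force (low pressure on the right).
Rotating 090° by 90° counterclockwise gives 000° — the wind blows toward the north.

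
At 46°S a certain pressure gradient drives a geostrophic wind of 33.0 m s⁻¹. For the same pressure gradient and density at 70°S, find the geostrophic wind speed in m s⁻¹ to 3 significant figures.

With the same pressure gradient and density, V_g ∝ 1/f ∝ 1/sin φ.
V₂ = V₁ · sin φ₁ / sin φ₂ = 33.0 × sin 46° / sin 70°
V₂ = 33.0 × 0.7193/0.9397 = 25.3 m s⁻¹

25.3 m s⁻¹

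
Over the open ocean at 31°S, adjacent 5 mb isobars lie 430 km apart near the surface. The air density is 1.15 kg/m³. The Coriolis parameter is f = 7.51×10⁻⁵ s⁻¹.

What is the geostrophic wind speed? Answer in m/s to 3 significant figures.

Pressure gradient: |∂P/∂n| = 500 Pa / 430000 m = 1.16×10⁻³ Pa/m
Geostrophic balance (pressure-gradient force = Coriolis force):
V_g = (1/(fρ)) |∂P/∂n| = 1.16×10⁻³ / (7.51×10⁻⁵ × 1.15) = 13.5 m/s

13.5 m/s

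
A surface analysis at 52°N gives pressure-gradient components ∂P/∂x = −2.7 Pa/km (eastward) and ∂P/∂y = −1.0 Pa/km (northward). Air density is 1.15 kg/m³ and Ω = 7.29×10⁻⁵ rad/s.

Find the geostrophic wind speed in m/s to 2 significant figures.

22 m/s

Coriolis parameter at 52°N:
f = 2Ω sin φ = 2 × 7.29×10⁻⁵ × sin 52° = 1.15×10⁻⁴ s⁻¹
Component geostrophic relations (x east, y north):
u_g = −(1/(fρ)) ∂P/∂y,  v_g = (1/(fρ)) ∂P/∂x
u_g = −(−1.0×10⁻³)/(1.15×10⁻⁴ × 1.15) = 7.57 m/s;  v_g = (−2.7×10⁻³)/(1.15×10⁻⁴ × 1.15) = −20.4 m/s
|V_g| = √(u_g² + v_g²) = 21.8 m/s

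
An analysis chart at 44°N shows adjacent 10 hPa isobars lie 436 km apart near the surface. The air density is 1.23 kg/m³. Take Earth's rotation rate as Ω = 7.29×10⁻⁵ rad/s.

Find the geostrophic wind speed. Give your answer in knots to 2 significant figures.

Coriolis parameter at 44°N:
f = 2Ω sin φ = 2 × 7.29×10⁻⁵ × sin 44° = 1.01×10⁻⁴ s⁻¹
Pressure gradient: |∂P/∂n| = 1000 Pa / 436000 m = 2.29×10⁻³ Pa/m
Geostrophic balance (pressure-gradient force = Coriolis force):
V_g = (1/(fρ)) |∂P/∂n| = 2.29×10⁻³ / (1.01×10⁻⁴ × 1.23) = 18.4 m/s
Converting: 18.4 m/s × 1.944 = 36 knots

36 knots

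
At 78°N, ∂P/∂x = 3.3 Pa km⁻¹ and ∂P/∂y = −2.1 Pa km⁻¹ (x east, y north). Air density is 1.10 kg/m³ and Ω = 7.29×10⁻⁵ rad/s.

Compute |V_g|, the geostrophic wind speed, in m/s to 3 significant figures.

24.9 m/s

Coriolis parameter at 78°N:
f = 2Ω sin φ = 2 × 7.29×10⁻⁵ × sin 78° = 1.43×10⁻⁴ s⁻¹
Component geostrophic relations (x east, y north):
u_g = −(1/(fρ)) ∂P/∂y,  v_g = (1/(fρ)) ∂P/∂x
u_g = −(−2.1×10⁻³)/(1.43×10⁻⁴ × 1.10) = 13.4 m/s;  v_g = (3.3×10⁻³)/(1.43×10⁻⁴ × 1.10) = 21.0 m/s
|V_g| = √(u_g² + v_g²) = 24.9 m/s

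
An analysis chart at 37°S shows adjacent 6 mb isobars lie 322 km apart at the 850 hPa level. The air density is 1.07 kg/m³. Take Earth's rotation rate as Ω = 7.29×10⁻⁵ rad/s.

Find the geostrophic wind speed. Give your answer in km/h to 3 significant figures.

71.4 km/h

Coriolis parameter at 37°S:
f = 2Ω sin φ = 2 × 7.29×10⁻⁵ × sin 37° = 8.77×10⁻⁵ s⁻¹
Pressure gradient: |∂P/∂n| = 600 Pa / 322000 m = 1.86×10⁻³ Pa/m
Geostrophic balance (pressure-gradient force = Coriolis force):
V_g = (1/(fρ)) |∂P/∂n| = 1.86×10⁻³ / (8.77×10⁻⁵ × 1.07) = 19.8 m/s
Converting: 19.8 m/s × 3.6 = 71.4 km/h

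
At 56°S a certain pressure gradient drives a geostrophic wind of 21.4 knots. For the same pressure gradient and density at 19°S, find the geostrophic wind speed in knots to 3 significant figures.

With the same pressure gradient and density, V_g ∝ 1/f ∝ 1/sin φ.
V₂ = V₁ · sin φ₁ / sin φ₂ = 21.4 × sin 56° / sin 19°
V₂ = 21.4 × 0.8290/0.3256 = 54.5 knots

54.5 knots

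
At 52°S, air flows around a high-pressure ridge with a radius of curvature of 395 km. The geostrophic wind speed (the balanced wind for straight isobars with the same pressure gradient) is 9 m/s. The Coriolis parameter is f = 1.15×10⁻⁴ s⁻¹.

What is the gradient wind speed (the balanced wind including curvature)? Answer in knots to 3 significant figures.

Around a high, pressure-gradient force acts outward with centrifugal, so Coriolis balances both:
fV = (1/ρ)|∂P/∂n| + V²/R  →  V² − fR·V + fR·V_g = 0
With fR = 1.15×10⁻⁴ × 395×10³ m = 45.4 m/s:
V = [fR − √((fR)² − 4 fR V_g)]/2 = [45.4 − √(45.4² − 4×45.4×9)]/2 = 12.4 m/s
Supergeostrophic (V > V_g = 9 m/s), as expected around a high.
Converting: 12.4 m/s × 1.944 = 24.0 knots

24.0 knots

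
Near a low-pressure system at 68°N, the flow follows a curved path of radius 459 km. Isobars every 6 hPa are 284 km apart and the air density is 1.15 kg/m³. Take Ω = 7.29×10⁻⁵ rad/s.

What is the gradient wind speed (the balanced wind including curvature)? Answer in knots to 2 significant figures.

Coriolis parameter at 68°N:
f = 2Ω sin φ = 2 × 7.29×10⁻⁵ × sin 68° = 1.35×10⁻⁴ s⁻¹
Pressure gradient: |∂P/∂n| = 600 Pa / 284000 m = 2.11×10⁻³ Pa/m
Geostrophic speed: V_g = |∂P/∂n|/(fρ) = 2.11×10⁻³/(1.35×10⁻⁴ × 1.15) = 13.6 m/s
Around a low, centrifugal force acts outward with Coriolis, so pressure-gradient force balances both:
(1/ρ)|∂P/∂n| = fV + V²/R  →  V² + fR·V − fR·V_g = 0
With fR = 1.35×10⁻⁴ × 459×10³ m = 62.0 m/s:
V = [−fR + √((fR)² + 4 fR V_g)]/2 = [−62.0 + √(62.0² + 4×62.0×13.6)]/2 = 11.5 m/s
Subgeostrophic (V < V_g = 13.6 m/s), as expected around a low.
Converting: 11.5 m/s × 1.944 = 22 knots

22 knots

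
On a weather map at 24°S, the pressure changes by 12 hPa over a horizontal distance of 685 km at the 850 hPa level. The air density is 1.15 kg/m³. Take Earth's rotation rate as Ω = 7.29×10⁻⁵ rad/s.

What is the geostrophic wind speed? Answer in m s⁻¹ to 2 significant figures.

26 m s⁻¹

Coriolis parameter at 24°S:
f = 2Ω sin φ = 2 × 7.29×10⁻⁵ × sin 24° = 5.93×10⁻⁵ s⁻¹
Pressure gradient: |∂P/∂n| = 1200 Pa / 685000 m = 1.75×10⁻³ Pa/m
Geostrophic balance (pressure-gradient force = Coriolis force):
V_g = (1/(fρ)) |∂P/∂n| = 1.75×10⁻³ / (5.93×10⁻⁵ × 1.15) = 25.7 m/s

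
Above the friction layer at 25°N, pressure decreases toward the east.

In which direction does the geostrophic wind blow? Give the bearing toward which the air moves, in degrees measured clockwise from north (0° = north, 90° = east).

The pressure-gradient force points toward the east (bearing 090°).
Geostrophic balance: in the Northern Hemisphere the Coriolis force deflects motion to the right, so the geostrophic wind blows 90° to the right of the pressure-gradient force (low pressure on the left).
Rotating 090° by 90° clockwise gives 180° — the wind blows toward the south.

180°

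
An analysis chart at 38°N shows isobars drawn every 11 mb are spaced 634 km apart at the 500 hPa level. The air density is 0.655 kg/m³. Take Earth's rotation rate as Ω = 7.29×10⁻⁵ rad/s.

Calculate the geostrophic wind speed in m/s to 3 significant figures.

Coriolis parameter at 38°N:
f = 2Ω sin φ = 2 × 7.29×10⁻⁵ × sin 38° = 8.98×10⁻⁵ s⁻¹
Pressure gradient: |∂P/∂n| = 1100 Pa / 634000 m = 1.74×10⁻³ Pa/m
Geostrophic balance (pressure-gradient force = Coriolis force):
V_g = (1/(fρ)) |∂P/∂n| = 1.74×10⁻³ / (8.98×10⁻⁵ × 0.655) = 29.5 m/s

29.5 m/s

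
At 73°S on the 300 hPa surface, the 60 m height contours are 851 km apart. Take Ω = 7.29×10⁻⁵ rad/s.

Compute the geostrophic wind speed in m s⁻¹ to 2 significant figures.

Coriolis parameter at 73°S:
f = 2Ω sin φ = 2 × 7.29×10⁻⁵ × sin 73° = 1.39×10⁻⁴ s⁻¹
Height gradient: |∂Z/∂n| = 60 m / 851000 m = 7.05×10⁻⁵
On a pressure surface, geostrophic balance gives V_g = (g/f)|∂Z/∂n|:
V_g = 9.81 × 7.05×10⁻⁵ / 1.39×10⁻⁴ = 4.96 m/s

5.0 m s⁻¹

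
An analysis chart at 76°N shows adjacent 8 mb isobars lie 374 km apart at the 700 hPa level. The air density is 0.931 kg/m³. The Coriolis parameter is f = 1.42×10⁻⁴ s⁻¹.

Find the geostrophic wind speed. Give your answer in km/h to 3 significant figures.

58.2 km/h

Pressure gradient: |∂P/∂n| = 800 Pa / 374000 m = 2.14×10⁻³ Pa/m
Geostrophic balance (pressure-gradient force = Coriolis force):
V_g = (1/(fρ)) |∂P/∂n| = 2.14×10⁻³ / (1.42×10⁻⁴ × 0.931) = 16.2 m/s
Converting: 16.2 m/s × 3.6 = 58.2 km/h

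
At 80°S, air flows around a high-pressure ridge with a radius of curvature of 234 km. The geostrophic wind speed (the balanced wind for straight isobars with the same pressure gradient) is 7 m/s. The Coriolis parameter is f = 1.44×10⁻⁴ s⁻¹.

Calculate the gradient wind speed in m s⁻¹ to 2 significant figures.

9.9 m s⁻¹

Around a high, pressure-gradient force acts outward with centrifugal, so Coriolis balances both:
fV = (1/ρ)|∂P/∂n| + V²/R  →  V² − fR·V + fR·V_g = 0
With fR = 1.44×10⁻⁴ × 234×10³ m = 33.7 m/s:
V = [fR − √((fR)² − 4 fR V_g)]/2 = [33.7 − √(33.7² − 4×33.7×7)]/2 = 9.92 m/s
Supergeostrophic (V > V_g = 7 m/s), as expected around a high.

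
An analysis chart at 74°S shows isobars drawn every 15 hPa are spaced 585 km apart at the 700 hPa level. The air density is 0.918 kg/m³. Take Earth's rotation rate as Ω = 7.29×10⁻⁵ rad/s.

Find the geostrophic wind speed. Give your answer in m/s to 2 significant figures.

Coriolis parameter at 74°S:
f = 2Ω sin φ = 2 × 7.29×10⁻⁵ × sin 74° = 1.40×10⁻⁴ s⁻¹
Pressure gradient: |∂P/∂n| = 1500 Pa / 585000 m = 2.56×10⁻³ Pa/m
Geostrophic balance (pressure-gradient force = Coriolis force):
V_g = (1/(fρ)) |∂P/∂n| = 2.56×10⁻³ / (1.40×10⁻⁴ × 0.918) = 19.9 m/s

20 m/s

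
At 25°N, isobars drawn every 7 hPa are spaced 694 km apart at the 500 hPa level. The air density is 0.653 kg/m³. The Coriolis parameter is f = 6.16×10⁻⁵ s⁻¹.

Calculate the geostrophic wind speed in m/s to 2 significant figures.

Pressure gradient: |∂P/∂n| = 700 Pa / 694000 m = 1.01×10⁻³ Pa/m
Geostrophic balance (pressure-gradient force = Coriolis force):
V_g = (1/(fρ)) |∂P/∂n| = 1.01×10⁻³ / (6.16×10⁻⁵ × 0.653) = 25.1 m/s

25 m/s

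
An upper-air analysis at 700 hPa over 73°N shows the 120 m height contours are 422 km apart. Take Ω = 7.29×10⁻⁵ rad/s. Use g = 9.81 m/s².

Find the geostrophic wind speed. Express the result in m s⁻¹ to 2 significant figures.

20 m s⁻¹

Coriolis parameter at 73°N:
f = 2Ω sin φ = 2 × 7.29×10⁻⁵ × sin 73° = 1.39×10⁻⁴ s⁻¹
Height gradient: |∂Z/∂n| = 120 m / 422000 m = 2.84×10⁻⁴
On a pressure surface, geostrophic balance gives V_g = (g/f)|∂Z/∂n|:
V_g = 9.81 × 2.84×10⁻⁴ / 1.39×10⁻⁴ = 20.0 m/s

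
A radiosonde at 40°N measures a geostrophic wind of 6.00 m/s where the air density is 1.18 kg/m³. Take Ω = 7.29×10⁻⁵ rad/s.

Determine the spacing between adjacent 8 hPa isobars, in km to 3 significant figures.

Coriolis parameter at 40°N:
f = 2Ω sin φ = 2 × 7.29×10⁻⁵ × sin 40° = 9.37×10⁻⁵ s⁻¹
Geostrophic balance rearranged: |∂P/∂n| = f ρ V_g
|∂P/∂n| = 9.37×10⁻⁵ × 1.18 × 6.00 = 6.64×10⁻⁴ Pa/m
Isobar spacing: Δn = ΔP/|∂P/∂n| = 800 Pa / 6.64×10⁻⁴ Pa/m = 1205679 m ≈ 1210 km

1210 km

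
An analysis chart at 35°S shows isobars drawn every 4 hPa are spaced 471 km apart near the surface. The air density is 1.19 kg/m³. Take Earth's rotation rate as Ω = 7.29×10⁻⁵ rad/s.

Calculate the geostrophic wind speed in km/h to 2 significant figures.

31 km/h

Coriolis parameter at 35°S:
f = 2Ω sin φ = 2 × 7.29×10⁻⁵ × sin 35° = 8.36×10⁻⁵ s⁻¹
Pressure gradient: |∂P/∂n| = 400 Pa / 471000 m = 8.49×10⁻⁴ Pa/m
Geostrophic balance (pressure-gradient force = Coriolis force):
V_g = (1/(fρ)) |∂P/∂n| = 8.49×10⁻⁴ / (8.36×10⁻⁵ × 1.19) = 8.53 m/s
Converting: 8.53 m/s × 3.6 = 31 km/h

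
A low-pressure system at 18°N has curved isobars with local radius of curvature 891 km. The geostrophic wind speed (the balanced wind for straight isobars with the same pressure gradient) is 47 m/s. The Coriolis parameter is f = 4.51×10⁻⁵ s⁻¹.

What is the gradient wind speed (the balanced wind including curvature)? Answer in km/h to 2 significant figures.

Around a low, centrifugal force acts outward with Coriolis, so pressure-gradient force balances both:
(1/ρ)|∂P/∂n| = fV + V²/R  →  V² + fR·V − fR·V_g = 0
With fR = 4.51×10⁻⁵ × 891×10³ m = 40.2 m/s:
V = [−fR + √((fR)² + 4 fR V_g)]/2 = [−40.2 + √(40.2² + 4×40.2×47)]/2 = 27.8 m/s
Subgeostrophic (V < V_g = 47 m/s), as expected around a low.
Converting: 27.8 m/s × 3.6 = 100 km/h

100 km/h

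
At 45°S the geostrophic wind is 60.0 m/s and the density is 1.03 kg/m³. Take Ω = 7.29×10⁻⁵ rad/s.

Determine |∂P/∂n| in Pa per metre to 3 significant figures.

6.37×10⁻³ Pa/m

Coriolis parameter at 45°S:
f = 2Ω sin φ = 2 × 7.29×10⁻⁵ × sin 45° = 1.03×10⁻⁴ s⁻¹
Geostrophic balance rearranged: |∂P/∂n| = f ρ V_g
|∂P/∂n| = 1.03×10⁻⁴ × 1.03 × 60.0 = 6.37×10⁻³ Pa/m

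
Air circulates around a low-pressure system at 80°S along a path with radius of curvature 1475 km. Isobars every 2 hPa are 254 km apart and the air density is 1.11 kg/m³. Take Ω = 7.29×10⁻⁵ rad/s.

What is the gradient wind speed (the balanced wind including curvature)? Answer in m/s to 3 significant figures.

Coriolis parameter at 80°S:
f = 2Ω sin φ = 2 × 7.29×10⁻⁵ × sin 80° = 1.44×10⁻⁴ s⁻¹
Pressure gradient: |∂P/∂n| = 200 Pa / 254000 m = 7.87×10⁻⁴ Pa/m
Geostrophic speed: V_g = |∂P/∂n|/(fρ) = 7.87×10⁻⁴/(1.44×10⁻⁴ × 1.11) = 4.94 m/s
Around a low, centrifugal force acts outward with Coriolis, so pressure-gradient force balances both:
(1/ρ)|∂P/∂n| = fV + V²/R  →  V² + fR·V − fR·V_g = 0
With fR = 1.44×10⁻⁴ × 1475×10³ m = 212 m/s:
V = [−fR + √((fR)² + 4 fR V_g)]/2 = [−212 + √(212² + 4×212×4.94)]/2 = 4.83 m/s
Subgeostrophic (V < V_g = 4.94 m/s), as expected around a low.

4.83 m/s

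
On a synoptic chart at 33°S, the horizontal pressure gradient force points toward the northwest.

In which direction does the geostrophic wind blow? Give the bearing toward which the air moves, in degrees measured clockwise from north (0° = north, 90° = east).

225°

The pressure-gradient force points toward the northwest (bearing 315°).
Geostrophic balance: in the Southern Hemisphere the Coriolis force deflects motion to the left, so the geostrophic wind blows 90° to the left of the pressure-gradient force (low pressure on the right).
Rotating 315° by 90° counterclockwise gives 225° — the wind blows toward the southwest.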